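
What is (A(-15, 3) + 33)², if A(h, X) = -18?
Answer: 225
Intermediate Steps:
(A(-15, 3) + 33)² = (-18 + 33)² = 15² = 225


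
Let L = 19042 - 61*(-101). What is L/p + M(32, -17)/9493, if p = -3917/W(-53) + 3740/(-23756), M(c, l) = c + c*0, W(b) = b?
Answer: 25103133994283/73455277148 ≈ 341.75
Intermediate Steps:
M(c, l) = c (M(c, l) = c + 0 = c)
p = 23213508/314767 (p = -3917/(-53) + 3740/(-23756) = -3917*(-1/53) + 3740*(-1/23756) = 3917/53 - 935/5939 = 23213508/314767 ≈ 73.748)
L = 25203 (L = 19042 - 1*(-6161) = 19042 + 6161 = 25203)
L/p + M(32, -17)/9493 = 25203/(23213508/314767) + 32/9493 = 25203*(314767/23213508) + 32*(1/9493) = 2644357567/7737836 + 32/9493 = 25103133994283/73455277148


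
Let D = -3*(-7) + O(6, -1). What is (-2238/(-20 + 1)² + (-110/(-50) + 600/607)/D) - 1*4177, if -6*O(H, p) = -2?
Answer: -293318142209/70120640 ≈ -4183.0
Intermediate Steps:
O(H, p) = ⅓ (O(H, p) = -⅙*(-2) = ⅓)
D = 64/3 (D = -3*(-7) + ⅓ = 21 + ⅓ = 64/3 ≈ 21.333)
(-2238/(-20 + 1)² + (-110/(-50) + 600/607)/D) - 1*4177 = (-2238/(-20 + 1)² + (-110/(-50) + 600/607)/(64/3)) - 1*4177 = (-2238/((-19)²) + (-110*(-1/50) + 600*(1/607))*(3/64)) - 4177 = (-2238/361 + (11/5 + 600/607)*(3/64)) - 4177 = (-2238*1/361 + (9677/3035)*(3/64)) - 4177 = (-2238/361 + 29031/194240) - 4177 = -424228929/70120640 - 4177 = -293318142209/70120640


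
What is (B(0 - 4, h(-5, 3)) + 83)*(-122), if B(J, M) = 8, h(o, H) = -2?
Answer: -11102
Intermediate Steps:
(B(0 - 4, h(-5, 3)) + 83)*(-122) = (8 + 83)*(-122) = 91*(-122) = -11102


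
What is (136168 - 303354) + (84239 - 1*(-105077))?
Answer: 22130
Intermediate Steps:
(136168 - 303354) + (84239 - 1*(-105077)) = -167186 + (84239 + 105077) = -167186 + 189316 = 22130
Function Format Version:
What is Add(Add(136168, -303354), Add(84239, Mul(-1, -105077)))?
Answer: 22130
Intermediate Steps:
Add(Add(136168, -303354), Add(84239, Mul(-1, -105077))) = Add(-167186, Add(84239, 105077)) = Add(-167186, 189316) = 22130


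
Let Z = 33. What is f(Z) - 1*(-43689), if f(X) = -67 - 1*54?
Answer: 43568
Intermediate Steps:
f(X) = -121 (f(X) = -67 - 54 = -121)
f(Z) - 1*(-43689) = -121 - 1*(-43689) = -121 + 43689 = 43568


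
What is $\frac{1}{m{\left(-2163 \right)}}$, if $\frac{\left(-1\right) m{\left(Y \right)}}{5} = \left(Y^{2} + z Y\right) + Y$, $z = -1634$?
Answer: $- \frac{1}{41053740} \approx -2.4358 \cdot 10^{-8}$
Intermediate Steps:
$m{\left(Y \right)} = - 5 Y^{2} + 8165 Y$ ($m{\left(Y \right)} = - 5 \left(\left(Y^{2} - 1634 Y\right) + Y\right) = - 5 \left(Y^{2} - 1633 Y\right) = - 5 Y^{2} + 8165 Y$)
$\frac{1}{m{\left(-2163 \right)}} = \frac{1}{5 \left(-2163\right) \left(1633 - -2163\right)} = \frac{1}{5 \left(-2163\right) \left(1633 + 2163\right)} = \frac{1}{5 \left(-2163\right) 3796} = \frac{1}{-41053740} = - \frac{1}{41053740}$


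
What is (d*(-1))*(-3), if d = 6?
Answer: 18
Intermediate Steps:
(d*(-1))*(-3) = (6*(-1))*(-3) = -6*(-3) = 18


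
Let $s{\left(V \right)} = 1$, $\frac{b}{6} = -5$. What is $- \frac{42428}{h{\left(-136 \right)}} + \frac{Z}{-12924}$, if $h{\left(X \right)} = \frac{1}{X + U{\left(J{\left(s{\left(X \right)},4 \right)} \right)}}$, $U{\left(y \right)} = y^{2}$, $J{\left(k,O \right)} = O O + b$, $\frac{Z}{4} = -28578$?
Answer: $- \frac{2741687834}{1077} \approx -2.5457 \cdot 10^{6}$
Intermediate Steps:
$Z = -114312$ ($Z = 4 \left(-28578\right) = -114312$)
$b = -30$ ($b = 6 \left(-5\right) = -30$)
$J{\left(k,O \right)} = -30 + O^{2}$ ($J{\left(k,O \right)} = O O - 30 = O^{2} - 30 = -30 + O^{2}$)
$h{\left(X \right)} = \frac{1}{196 + X}$ ($h{\left(X \right)} = \frac{1}{X + \left(-30 + 4^{2}\right)^{2}} = \frac{1}{X + \left(-30 + 16\right)^{2}} = \frac{1}{X + \left(-14\right)^{2}} = \frac{1}{X + 196} = \frac{1}{196 + X}$)
$- \frac{42428}{h{\left(-136 \right)}} + \frac{Z}{-12924} = - \frac{42428}{\frac{1}{196 - 136}} - \frac{114312}{-12924} = - \frac{42428}{\frac{1}{60}} - - \frac{9526}{1077} = - 42428 \frac{1}{\frac{1}{60}} + \frac{9526}{1077} = \left(-42428\right) 60 + \frac{9526}{1077} = -2545680 + \frac{9526}{1077} = - \frac{2741687834}{1077}$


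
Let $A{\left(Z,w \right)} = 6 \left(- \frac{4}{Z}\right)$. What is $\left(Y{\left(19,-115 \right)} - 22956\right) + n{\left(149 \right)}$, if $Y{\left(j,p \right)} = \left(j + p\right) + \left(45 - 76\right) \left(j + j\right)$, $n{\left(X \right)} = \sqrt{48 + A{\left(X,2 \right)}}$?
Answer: $-24230 + \frac{18 \sqrt{3278}}{149} \approx -24223.0$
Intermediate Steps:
$A{\left(Z,w \right)} = - \frac{24}{Z}$
$n{\left(X \right)} = \sqrt{48 - \frac{24}{X}}$
$Y{\left(j,p \right)} = p - 61 j$ ($Y{\left(j,p \right)} = \left(j + p\right) - 31 \cdot 2 j = \left(j + p\right) - 62 j = p - 61 j$)
$\left(Y{\left(19,-115 \right)} - 22956\right) + n{\left(149 \right)} = \left(\left(-115 - 1159\right) - 22956\right) + 2 \sqrt{12 - \frac{6}{149}} = \left(-1274 - 22956\right) + 2 \sqrt{12 - \frac{6}{149}} = -24230 + 2 \sqrt{\frac{1782}{149}} = -24230 + 2 \frac{9 \sqrt{3278}}{149} = -24230 + \frac{18 \sqrt{3278}}{149}$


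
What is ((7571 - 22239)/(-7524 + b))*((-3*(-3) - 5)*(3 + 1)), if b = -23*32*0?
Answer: 3088/99 ≈ 31.192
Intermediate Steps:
b = 0 (b = -736*0 = 0)
((7571 - 22239)/(-7524 + b))*((-3*(-3) - 5)*(3 + 1)) = ((7571 - 22239)/(-7524 + 0))*((-3*(-3) - 5)*(3 + 1)) = (-14668/(-7524))*((9 - 5)*4) = (-14668*(-1/7524))*(4*4) = (193/99)*16 = 3088/99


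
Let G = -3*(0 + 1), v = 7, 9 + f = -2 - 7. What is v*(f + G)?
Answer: -147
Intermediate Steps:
f = -18 (f = -9 + (-2 - 7) = -9 - 9 = -18)
G = -3 (G = -3*1 = -3)
v*(f + G) = 7*(-18 - 3) = 7*(-21) = -147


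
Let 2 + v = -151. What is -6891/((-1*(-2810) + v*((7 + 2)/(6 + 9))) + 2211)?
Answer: -34455/24646 ≈ -1.3980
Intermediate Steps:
v = -153 (v = -2 - 151 = -153)
-6891/((-1*(-2810) + v*((7 + 2)/(6 + 9))) + 2211) = -6891/((-1*(-2810) - 153*(7 + 2)/(6 + 9)) + 2211) = -6891/((2810 - 1377/15) + 2211) = -6891/((2810 - 153*⅗) + 2211) = -6891/((2810 - 459/5) + 2211) = -6891/(13591/5 + 2211) = -6891/24646/5 = -6891*5/24646 = -34455/24646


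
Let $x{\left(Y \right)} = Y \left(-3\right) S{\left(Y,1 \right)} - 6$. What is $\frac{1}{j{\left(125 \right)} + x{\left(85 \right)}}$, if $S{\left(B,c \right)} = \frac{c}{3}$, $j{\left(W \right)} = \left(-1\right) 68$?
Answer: $- \frac{1}{159} \approx -0.0062893$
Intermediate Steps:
$j{\left(W \right)} = -68$
$S{\left(B,c \right)} = \frac{c}{3}$ ($S{\left(B,c \right)} = c \frac{1}{3} = \frac{c}{3}$)
$x{\left(Y \right)} = -6 - Y$ ($x{\left(Y \right)} = Y \left(-3\right) \frac{1}{3} \cdot 1 - 6 = - 3 Y \frac{1}{3} - 6 = - Y - 6 = -6 - Y$)
$\frac{1}{j{\left(125 \right)} + x{\left(85 \right)}} = \frac{1}{-68 - 91} = \frac{1}{-159} = - \frac{1}{159}$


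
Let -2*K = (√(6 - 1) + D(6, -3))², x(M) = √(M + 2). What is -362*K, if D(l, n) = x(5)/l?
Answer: 33847/36 + 181*√35/3 ≈ 1297.1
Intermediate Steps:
x(M) = √(2 + M)
D(l, n) = √7/l (D(l, n) = √(2 + 5)/l = √7/l)
K = -(√5 + √7/6)²/2 (K = -(√(6 - 1) + √7/6)²/2 = -(√5 + √7*(⅙))²/2 = -(√5 + √7/6)²/2 ≈ -3.5832)
-362*K = -362*(-187/72 - √35/6) = 33847/36 + 181*√35/3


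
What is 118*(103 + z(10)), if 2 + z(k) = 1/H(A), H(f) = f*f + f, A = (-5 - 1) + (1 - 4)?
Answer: 429107/36 ≈ 11920.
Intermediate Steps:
A = -9 (A = -6 - 3 = -9)
H(f) = f + f² (H(f) = f² + f = f + f²)
z(k) = -143/72 (z(k) = -2 + 1/(-9*(1 - 9)) = -2 + 1/(-9*(-8)) = -2 + 1/72 = -143/72)
118*(103 + z(10)) = 118*(103 - 143/72) = 118*(7273/72) = 429107/36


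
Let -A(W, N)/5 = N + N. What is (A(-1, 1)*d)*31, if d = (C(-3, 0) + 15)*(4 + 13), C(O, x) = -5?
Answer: -52700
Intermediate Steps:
A(W, N) = -10*N (A(W, N) = -5*(N + N) = -10*N)
d = 170 (d = (-5 + 15)*(4 + 13) = 10*17 = 170)
(A(-1, 1)*d)*31 = (-10*1*170)*31 = -10*170*31 = -1700*31 = -52700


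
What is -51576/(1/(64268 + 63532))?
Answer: -6591412800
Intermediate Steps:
-51576/(1/(64268 + 63532)) = -51576/(1/127800) = -51576/1/127800 = -51576*127800 = -6591412800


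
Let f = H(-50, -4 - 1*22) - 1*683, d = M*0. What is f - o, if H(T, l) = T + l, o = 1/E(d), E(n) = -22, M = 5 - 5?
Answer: -16697/22 ≈ -758.95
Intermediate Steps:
M = 0
d = 0 (d = 0*0 = 0)
o = -1/22 (o = 1/(-22) = -1/22 ≈ -0.045455)
f = -759 (f = (-50 + (-4 - 1*22)) - 1*683 = (-50 + (-4 - 22)) - 683 = (-50 - 26) - 683 = -76 - 683 = -759)
f - o = -759 - 1*(-1/22) = -759 + 1/22 = -16697/22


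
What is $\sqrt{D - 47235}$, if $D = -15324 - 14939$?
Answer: $i \sqrt{77498} \approx 278.38 i$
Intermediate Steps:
$D = -30263$
$\sqrt{D - 47235} = \sqrt{-30263 - 47235} = \sqrt{-77498} = i \sqrt{77498}$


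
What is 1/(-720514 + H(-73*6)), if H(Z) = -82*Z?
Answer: -1/684598 ≈ -1.4607e-6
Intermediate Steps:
1/(-720514 + H(-73*6)) = 1/(-720514 - (-5986)*6) = 1/(-720514 - 82*(-438)) = 1/(-720514 + 35916) = 1/(-684598) = -1/684598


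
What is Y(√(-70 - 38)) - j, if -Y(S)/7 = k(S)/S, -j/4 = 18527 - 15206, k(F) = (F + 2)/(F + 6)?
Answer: (-717273*I + 717343*√3)/(54*(√3 - I)) ≈ 13284.0 + 0.56131*I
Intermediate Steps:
k(F) = (2 + F)/(6 + F)
j = -13284 (j = -4*(18527 - 15206) = -4*3321 = -13284)
Y(S) = -7*(2 + S)/(S*(6 + S)) (Y(S) = -7*(2 + S)/(6 + S)/S = -7*(2 + S)/(S*(6 + S)))
Y(√(-70 - 38)) - j = 7*(-2 - √(-70 - 38))/((√(-70 - 38))*(6 + √(-70 - 38))) - 1*(-13284) = 7*(-2 - √(-108))/((√(-108))*(6 + √(-108))) + 13284 = 7*(-2 - 6*I*√3)/(((6*I*√3))*(6 + 6*I*√3)) + 13284 = 7*(-I*√3/18)*(-2 - 6*I*√3)/(6 + 6*I*√3) + 13284 = -7*I*√3*(-2 - 6*I*√3)/(18*(6 + 6*I*√3)) + 13284 = 13284 - 7*I*√3*(-2 - 6*I*√3)/(18*(6 + 6*I*√3))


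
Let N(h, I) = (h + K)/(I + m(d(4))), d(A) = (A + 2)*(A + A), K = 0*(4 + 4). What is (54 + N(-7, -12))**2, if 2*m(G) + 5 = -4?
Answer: 3225616/1089 ≈ 2962.0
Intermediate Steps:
K = 0 (K = 0*8 = 0)
d(A) = 2*A*(2 + A) (d(A) = (2 + A)*(2*A) = 2*A*(2 + A))
m(G) = -9/2 (m(G) = -5/2 + (1/2)*(-4) = -5/2 - 2 = -9/2)
N(h, I) = h/(-9/2 + I) (N(h, I) = (h + 0)/(I - 9/2) = h/(-9/2 + I))
(54 + N(-7, -12))**2 = (54 + 2*(-7)/(-9 + 2*(-12)))**2 = (54 + 2*(-7)/(-9 - 24))**2 = (54 + 2*(-7)/(-33))**2 = (54 + 2*(-7)*(-1/33))**2 = (54 + 14/33)**2 = (1796/33)**2 = 3225616/1089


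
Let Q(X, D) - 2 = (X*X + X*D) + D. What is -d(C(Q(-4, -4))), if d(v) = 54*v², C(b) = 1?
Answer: -54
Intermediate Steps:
Q(X, D) = 2 + D + X² + D*X (Q(X, D) = 2 + ((X*X + X*D) + D) = 2 + ((X² + D*X) + D) = 2 + (D + X² + D*X) = 2 + D + X² + D*X)
-d(C(Q(-4, -4))) = -54*1² = -54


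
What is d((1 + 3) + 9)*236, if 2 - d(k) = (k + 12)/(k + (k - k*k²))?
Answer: 1030612/2171 ≈ 474.72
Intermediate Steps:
d(k) = 2 - (12 + k)/(-k³ + 2*k) (d(k) = 2 - (k + 12)/(k + (k - k*k²)) = 2 - (12 + k)/(k + (k - k³)) = 2 - (12 + k)/(-k³ + 2*k))
d((1 + 3) + 9)*236 = ((12 - 3*((1 + 3) + 9) + 2*((1 + 3) + 9)³)/(((1 + 3) + 9)*(-2 + ((1 + 3) + 9)²)))*236 = ((12 - 3*(4 + 9) + 2*(4 + 9)³)/((4 + 9)*(-2 + (4 + 9)²)))*236 = ((12 - 3*13 + 2*13³)/(13*(-2 + 13²)))*236 = ((12 - 39 + 2*2197)/(13*(-2 + 169)))*236 = ((1/13)*(12 - 39 + 4394)/167)*236 = ((1/13)*(1/167)*4367)*236 = (4367/2171)*236 = 1030612/2171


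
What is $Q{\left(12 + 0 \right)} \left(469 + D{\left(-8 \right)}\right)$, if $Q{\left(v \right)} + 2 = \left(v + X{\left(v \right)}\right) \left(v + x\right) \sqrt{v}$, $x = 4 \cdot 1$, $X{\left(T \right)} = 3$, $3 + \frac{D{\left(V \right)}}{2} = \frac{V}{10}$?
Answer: $- \frac{4614}{5} + 221472 \sqrt{3} \approx 3.8268 \cdot 10^{5}$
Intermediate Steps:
$D{\left(V \right)} = -6 + \frac{V}{5}$ ($D{\left(V \right)} = -6 + 2 \frac{V}{10} = -6 + \frac{V}{5}$)
$x = 4$
$Q{\left(v \right)} = -2 + \sqrt{v} \left(3 + v\right) \left(4 + v\right)$ ($Q{\left(v \right)} = -2 + \left(v + 3\right) \left(v + 4\right) \sqrt{v} = -2 + \left(3 + v\right) \left(4 + v\right) \sqrt{v} = -2 + \sqrt{v} \left(3 + v\right) \left(4 + v\right)$)
$Q{\left(12 + 0 \right)} \left(469 + D{\left(-8 \right)}\right) = \left(-2 + \left(12 + 0\right)^{\frac{5}{2}} + 7 \left(12 + 0\right)^{\frac{3}{2}} + 12 \sqrt{12 + 0}\right) \left(469 + \left(-6 + \frac{1}{5} \left(-8\right)\right)\right) = \left(-2 + 12^{\frac{5}{2}} + 7 \cdot 12^{\frac{3}{2}} + 12 \sqrt{12}\right) \left(469 - \frac{38}{5}\right) = \left(-2 + 288 \sqrt{3} + 7 \cdot 24 \sqrt{3} + 12 \cdot 2 \sqrt{3}\right) \left(469 - \frac{38}{5}\right) = \left(-2 + 288 \sqrt{3} + 168 \sqrt{3} + 24 \sqrt{3}\right) \frac{2307}{5} = \left(-2 + 480 \sqrt{3}\right) \frac{2307}{5} = - \frac{4614}{5} + 221472 \sqrt{3}$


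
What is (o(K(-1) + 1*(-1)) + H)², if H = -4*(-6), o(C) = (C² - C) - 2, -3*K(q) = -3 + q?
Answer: 38416/81 ≈ 474.27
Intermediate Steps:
K(q) = 1 - q/3 (K(q) = -(-3 + q)/3 = 1 - q/3)
o(C) = -2 + C² - C
H = 24
(o(K(-1) + 1*(-1)) + H)² = ((-2 + ((1 - ⅓*(-1)) + 1*(-1))² - ((1 - ⅓*(-1)) + 1*(-1))) + 24)² = ((-2 + ((1 + ⅓) - 1)² - ((1 + ⅓) - 1)) + 24)² = ((-2 + (4/3 - 1)² - (4/3 - 1)) + 24)² = ((-2 + (⅓)² - 1*⅓) + 24)² = ((-2 + ⅑ - ⅓) + 24)² = (-20/9 + 24)² = (196/9)² = 38416/81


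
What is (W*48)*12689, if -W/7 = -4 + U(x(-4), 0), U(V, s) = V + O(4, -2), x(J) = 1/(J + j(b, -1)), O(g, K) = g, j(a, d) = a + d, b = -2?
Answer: 609072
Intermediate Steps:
x(J) = 1/(-3 + J) (x(J) = 1/(J + (-2 - 1)) = 1/(J - 3) = 1/(-3 + J))
U(V, s) = 4 + V (U(V, s) = V + 4 = 4 + V)
W = 1 (W = -7*(-4 + (4 + 1/(-3 - 4))) = -7*(-4 + (4 + 1/(-7))) = -7*(-4 + (4 - ⅐)) = -7*(-4 + 27/7) = -7*(-⅐) = 1)
(W*48)*12689 = (1*48)*12689 = 48*12689 = 609072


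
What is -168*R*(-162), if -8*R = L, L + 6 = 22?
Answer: -54432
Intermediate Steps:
L = 16 (L = -6 + 22 = 16)
R = -2 (R = -⅛*16 = -2)
-168*R*(-162) = -168*(-2)*(-162) = 336*(-162) = -54432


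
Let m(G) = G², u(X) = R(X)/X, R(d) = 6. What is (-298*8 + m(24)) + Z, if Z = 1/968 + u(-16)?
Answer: -875253/484 ≈ -1808.4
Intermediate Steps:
u(X) = 6/X
Z = -181/484 (Z = 1/968 + 6/(-16) = 1/968 + 6*(-1/16) = 1/968 - 3/8 = -181/484 ≈ -0.37397)
(-298*8 + m(24)) + Z = (-298*8 + 24²) - 181/484 = (-2384 + 576) - 181/484 = -1808 - 181/484 = -875253/484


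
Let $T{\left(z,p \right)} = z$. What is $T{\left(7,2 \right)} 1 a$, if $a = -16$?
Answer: $-112$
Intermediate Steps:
$T{\left(7,2 \right)} 1 a = 7 \cdot 1 \left(-16\right) = 7 \left(-16\right) = -112$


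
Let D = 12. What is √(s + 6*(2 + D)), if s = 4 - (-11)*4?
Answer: 2*√33 ≈ 11.489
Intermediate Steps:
s = 48 (s = 4 - 11*(-4) = 4 + 44 = 48)
√(s + 6*(2 + D)) = √(48 + 6*(2 + 12)) = √(48 + 6*14) = √(48 + 84) = √132 = 2*√33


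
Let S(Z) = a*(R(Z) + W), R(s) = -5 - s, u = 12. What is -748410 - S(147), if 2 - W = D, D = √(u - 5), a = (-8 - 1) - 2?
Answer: -750060 - 11*√7 ≈ -7.5009e+5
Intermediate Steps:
a = -11 (a = -9 - 2 = -11)
D = √7 (D = √(12 - 5) = √7 ≈ 2.6458)
W = 2 - √7 ≈ -0.64575
S(Z) = 33 + 11*Z + 11*√7 (S(Z) = -11*((-5 - Z) + (2 - √7)) = -11*(-3 - Z - √7) = 33 + 11*Z + 11*√7)
-748410 - S(147) = -748410 - (33 + 11*147 + 11*√7) = -748410 - (33 + 1617 + 11*√7) = -748410 - (1650 + 11*√7) = -748410 + (-1650 - 11*√7) = -750060 - 11*√7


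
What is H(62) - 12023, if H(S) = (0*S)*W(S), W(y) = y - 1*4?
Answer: -12023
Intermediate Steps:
W(y) = -4 + y (W(y) = y - 4 = -4 + y)
H(S) = 0 (H(S) = (0*S)*(-4 + S) = 0*(-4 + S) = 0)
H(62) - 12023 = 0 - 12023 = -12023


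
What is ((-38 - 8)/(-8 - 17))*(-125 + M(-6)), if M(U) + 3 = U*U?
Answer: -4232/25 ≈ -169.28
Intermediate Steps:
M(U) = -3 + U**2 (M(U) = -3 + U*U = -3 + U**2)
((-38 - 8)/(-8 - 17))*(-125 + M(-6)) = ((-38 - 8)/(-8 - 17))*(-125 + (-3 + (-6)**2)) = (-46/(-25))*(-125 + (-3 + 36)) = (-46*(-1/25))*(-125 + 33) = (46/25)*(-92) = -4232/25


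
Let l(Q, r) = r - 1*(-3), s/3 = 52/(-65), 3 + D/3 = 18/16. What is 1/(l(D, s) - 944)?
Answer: -5/4717 ≈ -0.0010600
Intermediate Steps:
D = -45/8 (D = -9 + 3*(18/16) = -9 + 3*(18*(1/16)) = -9 + 3*(9/8) = -9 + 27/8 = -45/8 ≈ -5.6250)
s = -12/5 (s = 3*(52/(-65)) = 3*(52*(-1/65)) = 3*(-⅘) = -12/5 ≈ -2.4000)
l(Q, r) = 3 + r (l(Q, r) = r + 3 = 3 + r)
1/(l(D, s) - 944) = 1/((3 - 12/5) - 944) = 1/(⅗ - 944) = 1/(-4717/5) = -5/4717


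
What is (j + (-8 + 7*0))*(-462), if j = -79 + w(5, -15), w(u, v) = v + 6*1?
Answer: 44352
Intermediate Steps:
w(u, v) = 6 + v (w(u, v) = v + 6 = 6 + v)
j = -88 (j = -79 + (6 - 15) = -79 - 9 = -88)
(j + (-8 + 7*0))*(-462) = (-88 + (-8 + 7*0))*(-462) = (-88 + (-8 + 0))*(-462) = (-88 - 8)*(-462) = -96*(-462) = 44352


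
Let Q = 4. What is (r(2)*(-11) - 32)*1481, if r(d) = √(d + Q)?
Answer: -47392 - 16291*√6 ≈ -87297.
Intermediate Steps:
r(d) = √(4 + d) (r(d) = √(d + 4) = √(4 + d))
(r(2)*(-11) - 32)*1481 = (√(4 + 2)*(-11) - 32)*1481 = (√6*(-11) - 32)*1481 = (-11*√6 - 32)*1481 = (-32 - 11*√6)*1481 = -47392 - 16291*√6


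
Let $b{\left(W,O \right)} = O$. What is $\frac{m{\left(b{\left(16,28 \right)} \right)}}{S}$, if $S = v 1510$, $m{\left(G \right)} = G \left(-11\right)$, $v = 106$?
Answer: $- \frac{77}{40015} \approx -0.0019243$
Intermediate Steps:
$m{\left(G \right)} = - 11 G$
$S = 160060$ ($S = 106 \cdot 1510 = 160060$)
$\frac{m{\left(b{\left(16,28 \right)} \right)}}{S} = \frac{\left(-11\right) 28}{160060} = \left(-308\right) \frac{1}{160060} = - \frac{77}{40015}$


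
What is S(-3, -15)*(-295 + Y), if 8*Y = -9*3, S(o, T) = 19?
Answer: -45353/8 ≈ -5669.1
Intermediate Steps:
Y = -27/8 (Y = (-9*3)/8 = (1/8)*(-27) = -27/8 ≈ -3.3750)
S(-3, -15)*(-295 + Y) = 19*(-295 - 27/8) = 19*(-2387/8) = -45353/8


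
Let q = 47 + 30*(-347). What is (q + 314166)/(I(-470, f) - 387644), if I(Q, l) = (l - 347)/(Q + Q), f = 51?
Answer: -71393705/91096266 ≈ -0.78372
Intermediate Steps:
I(Q, l) = (-347 + l)/(2*Q) (I(Q, l) = (-347 + l)/((2*Q)) = (-347 + l)*(1/(2*Q)) = (-347 + l)/(2*Q))
q = -10363 (q = 47 - 10410 = -10363)
(q + 314166)/(I(-470, f) - 387644) = (-10363 + 314166)/((½)*(-347 + 51)/(-470) - 387644) = 303803/((½)*(-1/470)*(-296) - 387644) = 303803/(74/235 - 387644) = 303803/(-91096266/235) = 303803*(-235/91096266) = -71393705/91096266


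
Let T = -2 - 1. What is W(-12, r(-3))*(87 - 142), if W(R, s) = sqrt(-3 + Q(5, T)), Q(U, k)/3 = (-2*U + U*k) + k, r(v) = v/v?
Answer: -55*I*sqrt(87) ≈ -513.01*I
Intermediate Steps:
T = -3
r(v) = 1
Q(U, k) = -6*U + 3*k + 3*U*k (Q(U, k) = 3*((-2*U + U*k) + k) = 3*(k - 2*U + U*k) = -6*U + 3*k + 3*U*k)
W(R, s) = I*sqrt(87) (W(R, s) = sqrt(-3 + (-6*5 + 3*(-3) + 3*5*(-3))) = sqrt(-3 + (-30 - 9 - 45)) = sqrt(-3 - 84) = sqrt(-87) = I*sqrt(87))
W(-12, r(-3))*(87 - 142) = (I*sqrt(87))*(87 - 142) = (I*sqrt(87))*(-55) = -55*I*sqrt(87)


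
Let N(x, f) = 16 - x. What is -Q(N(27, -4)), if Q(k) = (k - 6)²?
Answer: -289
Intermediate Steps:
Q(k) = (-6 + k)²
-Q(N(27, -4)) = -(-6 + (16 - 1*27))² = -(-6 + (16 - 27))² = -(-6 - 11)² = -1*(-17)² = -1*289 = -289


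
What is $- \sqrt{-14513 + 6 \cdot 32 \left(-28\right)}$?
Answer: $- i \sqrt{19889} \approx - 141.03 i$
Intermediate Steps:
$- \sqrt{-14513 + 6 \cdot 32 \left(-28\right)} = - \sqrt{-14513 + 192 \left(-28\right)} = - \sqrt{-14513 - 5376} = - \sqrt{-19889} = - i \sqrt{19889}$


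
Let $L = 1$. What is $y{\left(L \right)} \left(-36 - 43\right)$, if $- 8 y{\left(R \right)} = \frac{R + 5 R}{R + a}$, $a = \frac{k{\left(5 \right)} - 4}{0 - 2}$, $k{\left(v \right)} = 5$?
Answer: $\frac{237}{2} \approx 118.5$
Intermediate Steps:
$a = - \frac{1}{2}$ ($a = \frac{5 - 4}{0 - 2} = 1 \frac{1}{-2} = 1 \left(- \frac{1}{2}\right) = - \frac{1}{2} \approx -0.5$)
$y{\left(R \right)} = - \frac{3 R}{4 \left(- \frac{1}{2} + R\right)}$ ($y{\left(R \right)} = - \frac{\left(R + 5 R\right) \frac{1}{R - \frac{1}{2}}}{8} = - \frac{6 R \frac{1}{- \frac{1}{2} + R}}{8} = - \frac{3 R}{4 \left(- \frac{1}{2} + R\right)}$)
$y{\left(L \right)} \left(-36 - 43\right) = \left(-3\right) 1 \frac{1}{-2 + 4 \cdot 1} \left(-36 - 43\right) = \left(-3\right) 1 \frac{1}{-2 + 4} \left(-79\right) = \left(-3\right) 1 \cdot \frac{1}{2} \left(-79\right) = \left(- \frac{3}{2}\right) \left(-79\right) = \frac{237}{2}$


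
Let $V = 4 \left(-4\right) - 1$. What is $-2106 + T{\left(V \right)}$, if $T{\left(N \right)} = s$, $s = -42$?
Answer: $-2148$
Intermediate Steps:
$V = -17$ ($V = -16 - 1 = -17$)
$T{\left(N \right)} = -42$
$-2106 + T{\left(V \right)} = -2106 - 42 = -2148$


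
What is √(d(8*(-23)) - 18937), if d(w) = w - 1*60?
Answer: I*√19181 ≈ 138.5*I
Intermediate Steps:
d(w) = -60 + w (d(w) = w - 60 = -60 + w)
√(d(8*(-23)) - 18937) = √((-60 + 8*(-23)) - 18937) = √((-60 - 184) - 18937) = √(-244 - 18937) = √(-19181) = I*√19181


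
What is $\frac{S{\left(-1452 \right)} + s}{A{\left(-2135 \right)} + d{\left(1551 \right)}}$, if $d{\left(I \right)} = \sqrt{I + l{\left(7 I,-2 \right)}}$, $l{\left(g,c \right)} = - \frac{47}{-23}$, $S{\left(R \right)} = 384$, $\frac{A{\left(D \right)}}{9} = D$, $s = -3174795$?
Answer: $\frac{280583013879}{1698387491} + \frac{6348822 \sqrt{205390}}{8491937455} \approx 165.54$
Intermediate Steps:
$A{\left(D \right)} = 9 D$
$l{\left(g,c \right)} = \frac{47}{23}$ ($l{\left(g,c \right)} = \left(-47\right) \left(- \frac{1}{23}\right) = \frac{47}{23}$)
$d{\left(I \right)} = \sqrt{\frac{47}{23} + I}$ ($d{\left(I \right)} = \sqrt{I + \frac{47}{23}} = \sqrt{\frac{47}{23} + I}$)
$\frac{S{\left(-1452 \right)} + s}{A{\left(-2135 \right)} + d{\left(1551 \right)}} = \frac{384 - 3174795}{9 \left(-2135\right) + \frac{\sqrt{1081 + 529 \cdot 1551}}{23}} = - \frac{3174411}{-19215 + \frac{\sqrt{1081 + 820479}}{23}} = - \frac{3174411}{-19215 + \frac{\sqrt{821560}}{23}} = - \frac{3174411}{-19215 + \frac{2 \sqrt{205390}}{23}}$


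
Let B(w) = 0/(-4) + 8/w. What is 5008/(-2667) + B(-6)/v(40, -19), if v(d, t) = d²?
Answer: -2004089/1066800 ≈ -1.8786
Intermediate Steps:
B(w) = 8/w (B(w) = 0*(-¼) + 8/w = 0 + 8/w = 8/w)
5008/(-2667) + B(-6)/v(40, -19) = 5008/(-2667) + (8/(-6))/(40²) = 5008*(-1/2667) + (8*(-⅙))/1600 = -5008/2667 - 4/3*1/1600 = -5008/2667 - 1/1200 = -2004089/1066800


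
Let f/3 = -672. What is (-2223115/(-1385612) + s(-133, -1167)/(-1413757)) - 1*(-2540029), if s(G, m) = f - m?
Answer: 4975713360043401879/1958918664284 ≈ 2.5400e+6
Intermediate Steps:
f = -2016 (f = 3*(-672) = -2016)
s(G, m) = -2016 - m
(-2223115/(-1385612) + s(-133, -1167)/(-1413757)) - 1*(-2540029) = (-2223115/(-1385612) + (-2016 - 1*(-1167))/(-1413757)) - 1*(-2540029) = (-2223115*(-1/1385612) + (-2016 + 1167)*(-1/1413757)) + 2540029 = (2223115/1385612 - 849*(-1/1413757)) + 2540029 = (2223115/1385612 + 849/1413757) + 2540029 = 3144120777643/1958918664284 + 2540029 = 4975713360043401879/1958918664284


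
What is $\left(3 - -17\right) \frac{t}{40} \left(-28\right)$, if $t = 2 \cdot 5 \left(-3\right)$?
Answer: $420$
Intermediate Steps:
$t = -30$ ($t = 10 \left(-3\right) = -30$)
$\left(3 - -17\right) \frac{t}{40} \left(-28\right) = \left(3 - -17\right) \left(- \frac{30}{40}\right) \left(-28\right) = \left(3 + 17\right) \left(\left(-30\right) \frac{1}{40}\right) \left(-28\right) = 20 \left(- \frac{3}{4}\right) \left(-28\right) = \left(-15\right) \left(-28\right) = 420$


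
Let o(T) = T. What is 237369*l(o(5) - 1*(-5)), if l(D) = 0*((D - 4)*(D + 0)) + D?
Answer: 2373690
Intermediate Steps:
l(D) = D (l(D) = 0*((-4 + D)*D) + D = 0*(D*(-4 + D)) + D = 0 + D = D)
237369*l(o(5) - 1*(-5)) = 237369*(5 - 1*(-5)) = 237369*(5 + 5) = 237369*10 = 2373690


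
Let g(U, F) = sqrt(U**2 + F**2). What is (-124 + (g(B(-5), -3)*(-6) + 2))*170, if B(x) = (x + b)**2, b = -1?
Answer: -20740 - 3060*sqrt(145) ≈ -57587.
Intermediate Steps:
B(x) = (-1 + x)**2 (B(x) = (x - 1)**2 = (-1 + x)**2)
g(U, F) = sqrt(F**2 + U**2)
(-124 + (g(B(-5), -3)*(-6) + 2))*170 = (-124 + (sqrt((-3)**2 + ((-1 - 5)**2)**2)*(-6) + 2))*170 = (-124 + (sqrt(9 + ((-6)**2)**2)*(-6) + 2))*170 = (-124 + (sqrt(9 + 36**2)*(-6) + 2))*170 = (-124 + (sqrt(9 + 1296)*(-6) + 2))*170 = (-124 + (sqrt(1305)*(-6) + 2))*170 = (-124 + ((3*sqrt(145))*(-6) + 2))*170 = (-124 + (-18*sqrt(145) + 2))*170 = (-124 + (2 - 18*sqrt(145)))*170 = (-122 - 18*sqrt(145))*170 = -20740 - 3060*sqrt(145)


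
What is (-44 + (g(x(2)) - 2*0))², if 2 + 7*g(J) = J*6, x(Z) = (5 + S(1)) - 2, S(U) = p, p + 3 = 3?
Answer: 85264/49 ≈ 1740.1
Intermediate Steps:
p = 0 (p = -3 + 3 = 0)
S(U) = 0
x(Z) = 3 (x(Z) = (5 + 0) - 2 = 5 - 2 = 3)
g(J) = -2/7 + 6*J/7 (g(J) = -2/7 + (J*6)/7 = -2/7 + (6*J)/7 = -2/7 + 6*J/7)
(-44 + (g(x(2)) - 2*0))² = (-44 + ((-2/7 + (6/7)*3) - 2*0))² = (-44 + ((-2/7 + 18/7) + 0))² = (-44 + (16/7 + 0))² = (-44 + 16/7)² = (-292/7)² = 85264/49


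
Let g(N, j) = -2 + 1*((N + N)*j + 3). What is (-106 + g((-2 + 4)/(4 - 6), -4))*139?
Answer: -13483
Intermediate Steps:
g(N, j) = 1 + 2*N*j (g(N, j) = -2 + 1*((2*N)*j + 3) = -2 + 1*(2*N*j + 3) = -2 + 1*(3 + 2*N*j) = -2 + (3 + 2*N*j) = 1 + 2*N*j)
(-106 + g((-2 + 4)/(4 - 6), -4))*139 = (-106 + (1 + 2*((-2 + 4)/(4 - 6))*(-4)))*139 = (-106 + (1 + 2*(2/(-2))*(-4)))*139 = (-106 + (1 + 2*(2*(-½))*(-4)))*139 = (-106 + (1 + 2*(-1)*(-4)))*139 = (-106 + (1 + 8))*139 = (-106 + 9)*139 = -97*139 = -13483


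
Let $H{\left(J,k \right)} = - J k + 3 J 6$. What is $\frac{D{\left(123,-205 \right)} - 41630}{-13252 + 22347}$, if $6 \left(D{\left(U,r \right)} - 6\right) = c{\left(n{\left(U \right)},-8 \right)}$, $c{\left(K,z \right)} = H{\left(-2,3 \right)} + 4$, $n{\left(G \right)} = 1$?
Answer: $- \frac{24977}{5457} \approx -4.5771$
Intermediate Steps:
$H{\left(J,k \right)} = 18 J - J k$ ($H{\left(J,k \right)} = - J k + 18 J = 18 J - J k$)
$c{\left(K,z \right)} = -26$ ($c{\left(K,z \right)} = - 2 \left(18 - 3\right) + 4 = \left(-2\right) 15 + 4 = -30 + 4 = -26$)
$D{\left(U,r \right)} = \frac{5}{3}$ ($D{\left(U,r \right)} = 6 + \frac{1}{6} \left(-26\right) = 6 - \frac{13}{3} = \frac{5}{3}$)
$\frac{D{\left(123,-205 \right)} - 41630}{-13252 + 22347} = \frac{\frac{5}{3} - 41630}{-13252 + 22347} = - \frac{124885}{3 \cdot 9095} = \left(- \frac{124885}{3}\right) \frac{1}{9095} = - \frac{24977}{5457}$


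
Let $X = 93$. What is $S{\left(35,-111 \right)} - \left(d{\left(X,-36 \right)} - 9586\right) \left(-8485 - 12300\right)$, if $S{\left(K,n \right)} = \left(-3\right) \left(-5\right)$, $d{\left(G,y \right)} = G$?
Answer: $-197311990$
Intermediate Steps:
$S{\left(K,n \right)} = 15$
$S{\left(35,-111 \right)} - \left(d{\left(X,-36 \right)} - 9586\right) \left(-8485 - 12300\right) = 15 - \left(93 - 9586\right) \left(-8485 - 12300\right) = 15 - \left(-9493\right) \left(-20785\right) = 15 - 197312005 = -197311990$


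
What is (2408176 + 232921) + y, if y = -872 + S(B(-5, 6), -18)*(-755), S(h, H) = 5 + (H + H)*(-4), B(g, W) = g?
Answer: 2527730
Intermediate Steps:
S(h, H) = 5 - 8*H (S(h, H) = 5 + (2*H)*(-4) = 5 - 8*H)
y = -113367 (y = -872 + (5 - 8*(-18))*(-755) = -872 + (5 + 144)*(-755) = -872 + 149*(-755) = -872 - 112495 = -113367)
(2408176 + 232921) + y = (2408176 + 232921) - 113367 = 2641097 - 113367 = 2527730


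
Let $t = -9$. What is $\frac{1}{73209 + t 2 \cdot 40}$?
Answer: $\frac{1}{72489} \approx 1.3795 \cdot 10^{-5}$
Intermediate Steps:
$\frac{1}{73209 + t 2 \cdot 40} = \frac{1}{73209 + \left(-9\right) 2 \cdot 40} = \frac{1}{73209 - 720} = \frac{1}{72489}$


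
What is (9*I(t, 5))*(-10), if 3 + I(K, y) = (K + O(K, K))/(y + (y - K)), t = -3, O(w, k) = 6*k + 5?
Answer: 4950/13 ≈ 380.77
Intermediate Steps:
O(w, k) = 5 + 6*k
I(K, y) = -3 + (5 + 7*K)/(-K + 2*y) (I(K, y) = -3 + (K + (5 + 6*K))/(y + (y - K)) = -3 + (5 + 7*K)/(-K + 2*y))
(9*I(t, 5))*(-10) = (9*((-5 - 10*(-3) + 6*5)/(-3 - 2*5)))*(-10) = (9*((-5 + 30 + 30)/(-3 - 10)))*(-10) = (9*(55/(-13)))*(-10) = (9*(-1/13*55))*(-10) = (9*(-55/13))*(-10) = -495/13*(-10) = 4950/13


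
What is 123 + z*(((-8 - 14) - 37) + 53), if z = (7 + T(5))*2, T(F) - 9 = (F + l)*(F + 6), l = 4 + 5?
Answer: -1917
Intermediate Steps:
l = 9
T(F) = 9 + (6 + F)*(9 + F) (T(F) = 9 + (F + 9)*(F + 6) = 9 + (9 + F)*(6 + F) = 9 + (6 + F)*(9 + F))
z = 340 (z = (7 + (63 + 5**2 + 15*5))*2 = (7 + (63 + 25 + 75))*2 = (7 + 163)*2 = 170*2 = 340)
123 + z*(((-8 - 14) - 37) + 53) = 123 + 340*(((-8 - 14) - 37) + 53) = 123 + 340*((-22 - 37) + 53) = 123 + 340*(-59 + 53) = 123 + 340*(-6) = 123 - 2040 = -1917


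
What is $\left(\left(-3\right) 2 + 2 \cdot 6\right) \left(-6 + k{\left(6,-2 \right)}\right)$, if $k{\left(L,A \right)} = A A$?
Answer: $-12$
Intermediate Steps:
$k{\left(L,A \right)} = A^{2}$
$\left(\left(-3\right) 2 + 2 \cdot 6\right) \left(-6 + k{\left(6,-2 \right)}\right) = \left(\left(-3\right) 2 + 2 \cdot 6\right) \left(-6 + \left(-2\right)^{2}\right) = \left(-6 + 12\right) \left(-6 + 4\right) = 6 \left(-2\right) = -12$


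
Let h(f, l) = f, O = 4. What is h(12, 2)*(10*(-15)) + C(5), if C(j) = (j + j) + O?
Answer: -1786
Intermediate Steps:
C(j) = 4 + 2*j (C(j) = (j + j) + 4 = 2*j + 4 = 4 + 2*j)
h(12, 2)*(10*(-15)) + C(5) = 12*(10*(-15)) + (4 + 2*5) = 12*(-150) + (4 + 10) = -1800 + 14 = -1786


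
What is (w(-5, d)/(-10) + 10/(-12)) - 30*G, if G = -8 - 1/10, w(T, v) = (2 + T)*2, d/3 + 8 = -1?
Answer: 7283/30 ≈ 242.77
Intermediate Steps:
d = -27 (d = -24 + 3*(-1) = -24 - 3 = -27)
w(T, v) = 4 + 2*T
G = -81/10 (G = -8 - 1*1/10 = -8 - 1/10 = -81/10 ≈ -8.1000)
(w(-5, d)/(-10) + 10/(-12)) - 30*G = ((4 + 2*(-5))/(-10) + 10/(-12)) - 30*(-81/10) = ((4 - 10)*(-1/10) + 10*(-1/12)) + 243 = (-6*(-1/10) - 5/6) + 243 = (3/5 - 5/6) + 243 = -7/30 + 243 = 7283/30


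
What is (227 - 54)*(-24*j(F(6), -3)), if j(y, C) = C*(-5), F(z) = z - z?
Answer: -62280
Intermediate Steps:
F(z) = 0
j(y, C) = -5*C
(227 - 54)*(-24*j(F(6), -3)) = (227 - 54)*(-(-120)*(-3)) = 173*(-24*15) = 173*(-360) = -62280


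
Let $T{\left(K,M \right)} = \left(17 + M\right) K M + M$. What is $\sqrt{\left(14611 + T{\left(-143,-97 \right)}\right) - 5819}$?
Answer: $i \sqrt{1100985} \approx 1049.3 i$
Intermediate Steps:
$T{\left(K,M \right)} = M + K M \left(17 + M\right)$ ($T{\left(K,M \right)} = K \left(17 + M\right) M + M = K M \left(17 + M\right) + M = M + K M \left(17 + M\right)$)
$\sqrt{\left(14611 + T{\left(-143,-97 \right)}\right) - 5819} = \sqrt{\left(14611 - 97 \left(1 + 17 \left(-143\right) - -13871\right)\right) - 5819} = \sqrt{\left(14611 - 97 \left(1 - 2431 + 13871\right)\right) + \left(-10359 + 4540\right)} = \sqrt{\left(14611 - 1109777\right) - 5819} = \sqrt{-1095166 - 5819} = \sqrt{-1100985} = i \sqrt{1100985}$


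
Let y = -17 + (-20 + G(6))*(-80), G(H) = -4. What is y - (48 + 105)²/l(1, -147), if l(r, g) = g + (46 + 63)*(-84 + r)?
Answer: 17519591/9194 ≈ 1905.5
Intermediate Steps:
l(r, g) = -9156 + g + 109*r (l(r, g) = g + 109*(-84 + r) = g + (-9156 + 109*r) = -9156 + g + 109*r)
y = 1903 (y = -17 + (-20 - 4)*(-80) = -17 - 24*(-80) = -17 + 1920 = 1903)
y - (48 + 105)²/l(1, -147) = 1903 - (48 + 105)²/(-9156 - 147 + 109*1) = 1903 - 153²/(-9156 - 147 + 109) = 1903 - 23409/(-9194) = 1903 - 23409*(-1)/9194 = 1903 - 1*(-23409/9194) = 1903 + 23409/9194 = 17519591/9194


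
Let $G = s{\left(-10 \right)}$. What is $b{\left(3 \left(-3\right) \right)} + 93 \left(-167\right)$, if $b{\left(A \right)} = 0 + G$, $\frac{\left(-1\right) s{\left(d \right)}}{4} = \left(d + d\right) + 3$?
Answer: $-15463$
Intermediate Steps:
$s{\left(d \right)} = -12 - 8 d$ ($s{\left(d \right)} = - 4 \left(\left(d + d\right) + 3\right) = - 4 \left(2 d + 3\right) = - 4 \left(3 + 2 d\right) = -12 - 8 d$)
$G = 68$ ($G = -12 - -80 = -12 + 80 = 68$)
$b{\left(A \right)} = 68$ ($b{\left(A \right)} = 0 + 68 = 68$)
$b{\left(3 \left(-3\right) \right)} + 93 \left(-167\right) = 68 + 93 \left(-167\right) = 68 - 15531 = -15463$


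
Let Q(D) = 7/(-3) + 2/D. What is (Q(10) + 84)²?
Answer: 1507984/225 ≈ 6702.1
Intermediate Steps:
Q(D) = -7/3 + 2/D (Q(D) = 7*(-⅓) + 2/D = -7/3 + 2/D)
(Q(10) + 84)² = ((-7/3 + 2/10) + 84)² = ((-7/3 + 2*(⅒)) + 84)² = ((-7/3 + ⅕) + 84)² = (-32/15 + 84)² = (1228/15)² = 1507984/225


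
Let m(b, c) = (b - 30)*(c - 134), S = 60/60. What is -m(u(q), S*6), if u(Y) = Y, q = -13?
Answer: -5504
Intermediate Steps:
S = 1 (S = 60*(1/60) = 1)
m(b, c) = (-134 + c)*(-30 + b) (m(b, c) = (-30 + b)*(-134 + c) = (-134 + c)*(-30 + b))
-m(u(q), S*6) = -(4020 - 134*(-13) - 30*6 - 13*6) = -(4020 + 1742 - 30*6 - 13*6) = -(4020 + 1742 - 180 - 78) = -1*5504 = -5504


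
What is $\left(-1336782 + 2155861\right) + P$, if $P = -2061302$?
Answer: $-1242223$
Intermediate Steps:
$\left(-1336782 + 2155861\right) + P = \left(-1336782 + 2155861\right) - 2061302 = 819079 - 2061302 = -1242223$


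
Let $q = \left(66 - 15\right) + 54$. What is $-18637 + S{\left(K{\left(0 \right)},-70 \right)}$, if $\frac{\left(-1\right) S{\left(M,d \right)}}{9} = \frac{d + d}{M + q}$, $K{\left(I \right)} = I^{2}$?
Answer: $-18625$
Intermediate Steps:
$q = 105$ ($q = 51 + 54 = 105$)
$S{\left(M,d \right)} = - \frac{18 d}{105 + M}$ ($S{\left(M,d \right)} = - 9 \frac{d + d}{M + 105} = - 9 \frac{2 d}{105 + M} = - \frac{18 d}{105 + M}$)
$-18637 + S{\left(K{\left(0 \right)},-70 \right)} = -18637 - - \frac{1260}{105 + 0^{2}} = -18637 - - \frac{1260}{105 + 0} = -18637 - - \frac{1260}{105} = -18637 - \left(-1260\right) \frac{1}{105} = -18637 + 12 = -18625$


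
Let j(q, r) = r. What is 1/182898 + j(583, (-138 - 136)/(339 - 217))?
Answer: -25056965/11156778 ≈ -2.2459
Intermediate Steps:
1/182898 + j(583, (-138 - 136)/(339 - 217)) = 1/182898 + (-138 - 136)/(339 - 217) = 1/182898 - 274/122 = 1/182898 - 274*1/122 = 1/182898 - 137/61 = -25056965/11156778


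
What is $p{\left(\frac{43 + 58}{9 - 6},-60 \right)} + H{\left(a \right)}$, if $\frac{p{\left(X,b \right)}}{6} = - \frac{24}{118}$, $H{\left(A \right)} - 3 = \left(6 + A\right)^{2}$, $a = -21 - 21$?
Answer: $\frac{76569}{59} \approx 1297.8$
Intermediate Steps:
$a = -42$ ($a = -21 - 21 = -42$)
$H{\left(A \right)} = 3 + \left(6 + A\right)^{2}$
$p{\left(X,b \right)} = - \frac{72}{59}$ ($p{\left(X,b \right)} = 6 \left(- \frac{24}{118}\right) = 6 \left(\left(-24\right) \frac{1}{118}\right) = 6 \left(- \frac{12}{59}\right) = - \frac{72}{59}$)
$p{\left(\frac{43 + 58}{9 - 6},-60 \right)} + H{\left(a \right)} = - \frac{72}{59} + \left(3 + \left(6 - 42\right)^{2}\right) = - \frac{72}{59} + \left(3 + \left(-36\right)^{2}\right) = - \frac{72}{59} + \left(3 + 1296\right) = - \frac{72}{59} + 1299 = \frac{76569}{59}$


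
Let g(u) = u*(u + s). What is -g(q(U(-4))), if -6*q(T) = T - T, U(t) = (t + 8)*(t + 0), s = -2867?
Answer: 0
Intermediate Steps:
U(t) = t*(8 + t) (U(t) = (8 + t)*t = t*(8 + t))
q(T) = 0 (q(T) = -(T - T)/6 = -⅙*0 = 0)
g(u) = u*(-2867 + u) (g(u) = u*(u - 2867) = u*(-2867 + u))
-g(q(U(-4))) = -0*(-2867 + 0) = -0*(-2867) = -1*0 = 0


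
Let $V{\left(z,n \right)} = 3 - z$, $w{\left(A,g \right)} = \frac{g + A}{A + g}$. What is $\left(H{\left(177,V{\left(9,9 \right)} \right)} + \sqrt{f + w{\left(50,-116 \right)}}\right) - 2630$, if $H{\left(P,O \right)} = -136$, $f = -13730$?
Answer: $-2766 + i \sqrt{13729} \approx -2766.0 + 117.17 i$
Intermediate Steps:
$w{\left(A,g \right)} = 1$ ($w{\left(A,g \right)} = \frac{A + g}{A + g} = 1$)
$\left(H{\left(177,V{\left(9,9 \right)} \right)} + \sqrt{f + w{\left(50,-116 \right)}}\right) - 2630 = \left(-136 + \sqrt{-13730 + 1}\right) - 2630 = \left(-136 + \sqrt{-13729}\right) - 2630 = \left(-136 + i \sqrt{13729}\right) - 2630 = -2766 + i \sqrt{13729}$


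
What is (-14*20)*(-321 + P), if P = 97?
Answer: 62720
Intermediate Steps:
(-14*20)*(-321 + P) = (-14*20)*(-321 + 97) = -280*(-224) = 62720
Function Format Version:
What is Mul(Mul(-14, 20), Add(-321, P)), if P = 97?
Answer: 62720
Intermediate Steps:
Mul(Mul(-14, 20), Add(-321, P)) = Mul(Mul(-14, 20), Add(-321, 97)) = Mul(-280, -224) = 62720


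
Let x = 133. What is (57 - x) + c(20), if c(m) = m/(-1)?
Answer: -96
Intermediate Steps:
c(m) = -m (c(m) = m*(-1) = -m)
(57 - x) + c(20) = (57 - 1*133) - 1*20 = (57 - 133) - 20 = -76 - 20 = -96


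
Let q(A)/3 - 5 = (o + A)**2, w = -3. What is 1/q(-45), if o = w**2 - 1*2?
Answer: 1/4347 ≈ 0.00023004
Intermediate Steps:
o = 7 (o = (-3)**2 - 1*2 = 9 - 2 = 7)
q(A) = 15 + 3*(7 + A)**2
1/q(-45) = 1/(15 + 3*(7 - 45)**2) = 1/(15 + 3*(-38)**2) = 1/(15 + 3*1444) = 1/(15 + 4332) = 1/4347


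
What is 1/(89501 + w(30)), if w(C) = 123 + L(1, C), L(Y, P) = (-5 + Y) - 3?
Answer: 1/89617 ≈ 1.1159e-5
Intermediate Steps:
L(Y, P) = -8 + Y
w(C) = 116 (w(C) = 123 + (-8 + 1) = 123 - 7 = 116)
1/(89501 + w(30)) = 1/(89501 + 116) = 1/89617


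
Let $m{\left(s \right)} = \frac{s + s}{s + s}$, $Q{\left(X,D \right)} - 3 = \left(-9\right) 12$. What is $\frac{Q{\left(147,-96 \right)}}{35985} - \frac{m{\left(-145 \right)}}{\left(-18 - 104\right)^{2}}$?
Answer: $- \frac{106587}{35706716} \approx -0.0029851$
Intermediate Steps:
$Q{\left(X,D \right)} = -105$ ($Q{\left(X,D \right)} = 3 - 108 = -105$)
$m{\left(s \right)} = 1$ ($m{\left(s \right)} = \frac{2 s}{2 s} = 2 s \frac{1}{2 s} = 1$)
$\frac{Q{\left(147,-96 \right)}}{35985} - \frac{m{\left(-145 \right)}}{\left(-18 - 104\right)^{2}} = - \frac{105}{35985} - 1 \frac{1}{\left(-18 - 104\right)^{2}} = \left(-105\right) \frac{1}{35985} - 1 \frac{1}{\left(-122\right)^{2}} = - \frac{7}{2399} - 1 \cdot \frac{1}{14884} = - \frac{7}{2399} - \frac{1}{14884} = - \frac{106587}{35706716}$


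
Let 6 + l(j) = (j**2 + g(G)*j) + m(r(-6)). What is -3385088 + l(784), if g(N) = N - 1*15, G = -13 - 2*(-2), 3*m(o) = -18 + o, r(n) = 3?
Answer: -2789259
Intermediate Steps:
m(o) = -6 + o/3 (m(o) = (-18 + o)/3 = -6 + o/3)
G = -9 (G = -13 - 1*(-4) = -13 + 4 = -9)
g(N) = -15 + N (g(N) = N - 15 = -15 + N)
l(j) = -11 + j**2 - 24*j (l(j) = -6 + ((j**2 + (-15 - 9)*j) + (-6 + (1/3)*3)) = -6 + ((j**2 - 24*j) + (-6 + 1)) = -6 + ((j**2 - 24*j) - 5) = -6 + (-5 + j**2 - 24*j) = -11 + j**2 - 24*j)
-3385088 + l(784) = -3385088 + (-11 + 784**2 - 24*784) = -3385088 + (-11 + 614656 - 18816) = -3385088 + 595829 = -2789259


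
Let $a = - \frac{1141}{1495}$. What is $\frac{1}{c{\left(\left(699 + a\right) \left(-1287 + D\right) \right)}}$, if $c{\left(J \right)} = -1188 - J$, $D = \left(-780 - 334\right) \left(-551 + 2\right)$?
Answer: $- \frac{1495}{637070931396} \approx -2.3467 \cdot 10^{-9}$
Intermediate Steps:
$D = 611586$ ($D = \left(-1114\right) \left(-549\right) = 611586$)
$a = - \frac{1141}{1495}$ ($a = \left(-1141\right) \frac{1}{1495} = - \frac{1141}{1495} \approx -0.76321$)
$\frac{1}{c{\left(\left(699 + a\right) \left(-1287 + D\right) \right)}} = \frac{1}{-1188 - \left(699 - \frac{1141}{1495}\right) \left(-1287 + 611586\right)} = \frac{1}{-1188 - \frac{1043864}{1495} \cdot 610299} = \frac{1}{-1188 - \frac{637069155336}{1495}} = \frac{1}{- \frac{637070931396}{1495}} = - \frac{1495}{637070931396}$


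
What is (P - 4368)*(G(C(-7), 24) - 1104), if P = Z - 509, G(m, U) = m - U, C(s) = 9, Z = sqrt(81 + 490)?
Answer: 5457363 - 1119*sqrt(571) ≈ 5.4306e+6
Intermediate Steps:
Z = sqrt(571) ≈ 23.896
P = -509 + sqrt(571) (P = sqrt(571) - 509 = -509 + sqrt(571) ≈ -485.10)
(P - 4368)*(G(C(-7), 24) - 1104) = ((-509 + sqrt(571)) - 4368)*((9 - 1*24) - 1104) = (-4877 + sqrt(571))*((9 - 24) - 1104) = (-4877 + sqrt(571))*(-15 - 1104) = (-4877 + sqrt(571))*(-1119) = 5457363 - 1119*sqrt(571)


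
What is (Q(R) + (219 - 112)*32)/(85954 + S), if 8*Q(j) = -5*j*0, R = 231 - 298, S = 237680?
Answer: 1712/161817 ≈ 0.010580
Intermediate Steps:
R = -67
Q(j) = 0 (Q(j) = (-5*j*0)/8 = (⅛)*0 = 0)
(Q(R) + (219 - 112)*32)/(85954 + S) = (0 + (219 - 112)*32)/(85954 + 237680) = (0 + 107*32)/323634 = (0 + 3424)*(1/323634) = 3424*(1/323634) = 1712/161817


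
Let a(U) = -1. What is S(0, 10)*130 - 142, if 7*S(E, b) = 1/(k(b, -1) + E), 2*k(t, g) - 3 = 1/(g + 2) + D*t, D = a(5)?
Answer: -3112/21 ≈ -148.19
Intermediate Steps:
D = -1
k(t, g) = 3/2 + 1/(2*(2 + g)) - t/2 (k(t, g) = 3/2 + (1/(g + 2) - t)/2 = 3/2 + (1/(2 + g) - t)/2 = 3/2 + (1/(2*(2 + g)) - t/2) = 3/2 + 1/(2*(2 + g)) - t/2)
S(E, b) = 1/(7*(2 + E - b/2)) (S(E, b) = 1/(7*((7 - 2*b + 3*(-1) - 1*(-1)*b)/(2*(2 - 1)) + E)) = 1/(7*((1/2)*(7 - 2*b - 3 + b)/1 + E)) = 1/(7*((1/2)*1*(4 - b) + E)) = 1/(7*((2 - b/2) + E)) = 1/(7*(2 + E - b/2)))
S(0, 10)*130 - 142 = (2/(7*(4 - 1*10 + 2*0)))*130 - 142 = (2/(7*(4 - 10 + 0)))*130 - 142 = ((2/7)/(-6))*130 - 142 = ((2/7)*(-1/6))*130 - 142 = -1/21*130 - 142 = -130/21 - 142 = -3112/21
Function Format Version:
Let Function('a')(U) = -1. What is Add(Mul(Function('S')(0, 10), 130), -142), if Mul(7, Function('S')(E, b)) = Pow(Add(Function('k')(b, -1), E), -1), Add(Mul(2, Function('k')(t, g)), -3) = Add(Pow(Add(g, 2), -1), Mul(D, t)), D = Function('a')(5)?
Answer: Rational(-3112, 21) ≈ -148.19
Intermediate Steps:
D = -1
Function('k')(t, g) = Add(Rational(3, 2), Mul(Rational(1, 2), Pow(Add(2, g), -1)), Mul(Rational(-1, 2), t)) (Function('k')(t, g) = Add(Rational(3, 2), Mul(Rational(1, 2), Add(Pow(Add(g, 2), -1), Mul(-1, t)))) = Add(Rational(3, 2), Mul(Rational(1, 2), Add(Pow(Add(2, g), -1), Mul(-1, t)))) = Add(Rational(3, 2), Add(Mul(Rational(1, 2), Pow(Add(2, g), -1)), Mul(Rational(-1, 2), t))) = Add(Rational(3, 2), Mul(Rational(1, 2), Pow(Add(2, g), -1)), Mul(Rational(-1, 2), t)))
Function('S')(E, b) = Mul(Rational(1, 7), Pow(Add(2, E, Mul(Rational(-1, 2), b)), -1)) (Function('S')(E, b) = Mul(Rational(1, 7), Pow(Add(Mul(Rational(1, 2), Pow(Add(2, -1), -1), Add(7, Mul(-2, b), Mul(3, -1), Mul(-1, -1, b))), E), -1)) = Mul(Rational(1, 7), Pow(Add(Mul(Rational(1, 2), Pow(1, -1), Add(7, Mul(-2, b), -3, b)), E), -1)) = Mul(Rational(1, 7), Pow(Add(Mul(Rational(1, 2), 1, Add(4, Mul(-1, b))), E), -1)) = Mul(Rational(1, 7), Pow(Add(Add(2, Mul(Rational(-1, 2), b)), E), -1)) = Mul(Rational(1, 7), Pow(Add(2, E, Mul(Rational(-1, 2), b)), -1)))
Add(Mul(Function('S')(0, 10), 130), -142) = Add(Mul(Mul(Rational(2, 7), Pow(Add(4, Mul(-1, 10), Mul(2, 0)), -1)), 130), -142) = Add(Mul(Mul(Rational(2, 7), Pow(Add(4, -10, 0), -1)), 130), -142) = Add(Mul(Mul(Rational(2, 7), Pow(-6, -1)), 130), -142) = Add(Mul(Mul(Rational(2, 7), Rational(-1, 6)), 130), -142) = Add(Mul(Rational(-1, 21), 130), -142) = Add(Rational(-130, 21), -142) = Rational(-3112, 21)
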